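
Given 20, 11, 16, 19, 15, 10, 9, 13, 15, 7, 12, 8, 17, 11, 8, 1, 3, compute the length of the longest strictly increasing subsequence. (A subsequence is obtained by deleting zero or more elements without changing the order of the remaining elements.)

4

Scanning left to right, the best length ending at each element is: 20→1, 11→1, 16→2, 19→3, 15→2, 10→1, 9→1, 13→2, 15→3, 7→1, 12→2, 8→2, 17→4, 11→3, 8→2, 1→1, 3→2.
So the longest increasing subsequence has length 4, e.g. 11, 13, 15, 17.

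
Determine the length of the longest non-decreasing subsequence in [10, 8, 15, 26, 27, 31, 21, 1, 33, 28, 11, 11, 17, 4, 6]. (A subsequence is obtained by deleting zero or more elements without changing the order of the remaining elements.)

6

Let dp[i] be the longest non-decreasing subsequence ending at position i. Then dp = [1, 1, 2, 3, 4, 5, 3, 1, 6, 5, 2, 3, 4, 2, 3].
The maximum is 6; one witness is 10, 15, 26, 27, 31, 33 at positions 1,3,4,5,6,9.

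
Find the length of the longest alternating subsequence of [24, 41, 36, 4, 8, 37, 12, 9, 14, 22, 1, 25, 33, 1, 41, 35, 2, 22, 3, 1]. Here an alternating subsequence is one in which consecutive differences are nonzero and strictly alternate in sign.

13

Track the best alternating length ending on an up-step vs a down-step at each position: up/down = 1/1, 2/1, 2/3, 1/3, 4/3, 4/3, 4/5, 4/5, 6/5, 6/5, 1/7, 8/5, 8/5, 1/9, 10/1, 10/11, 10/11, 12/11, 12/13, 1/13.
The maximum over both is 13; one such subsequence is 24, 41, 36, 37, 12, 14, 1, 25, 1, 41, 2, 22, 3.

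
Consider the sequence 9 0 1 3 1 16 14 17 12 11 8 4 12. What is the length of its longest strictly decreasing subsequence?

6

Scanning left to right, the best length ending at each element is: 9→1, 0→2, 1→2, 3→2, 1→3, 16→1, 14→2, 17→1, 12→3, 11→4, 8→5, 4→6, 12→3.
So the longest decreasing subsequence has length 6, e.g. 16, 14, 12, 11, 8, 4.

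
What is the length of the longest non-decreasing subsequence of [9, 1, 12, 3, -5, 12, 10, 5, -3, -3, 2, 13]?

5

Let dp[i] be the longest non-decreasing subsequence ending at position i. Then dp = [1, 1, 2, 2, 1, 3, 3, 3, 2, 3, 4, 5].
The maximum is 5; one witness is -5, -3, -3, 2, 13 at positions 5,9,10,11,12.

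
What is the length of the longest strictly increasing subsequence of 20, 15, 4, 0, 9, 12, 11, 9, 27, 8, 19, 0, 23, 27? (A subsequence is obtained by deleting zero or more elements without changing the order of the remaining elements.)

6

Let dp[i] be the longest increasing subsequence ending at position i. Then dp = [1, 1, 1, 1, 2, 3, 3, 2, 4, 2, 4, 1, 5, 6].
The maximum is 6; one witness is 4, 9, 12, 19, 23, 27 at positions 3,5,6,11,13,14.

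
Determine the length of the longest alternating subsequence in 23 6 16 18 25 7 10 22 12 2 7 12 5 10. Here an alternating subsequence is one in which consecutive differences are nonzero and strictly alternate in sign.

9

A longest alternating subsequence is 23, 6, 16, 7, 10, 2, 7, 5, 10 (positions 1,2,3,6,7,10,11,13,14); its 8 consecutive differences strictly alternate in sign, and length 9 is optimal.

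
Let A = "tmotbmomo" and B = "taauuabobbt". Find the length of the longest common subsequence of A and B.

3

A longest common subsequence is tot (length 3); the LCS DP confirms no longer common subsequence exists.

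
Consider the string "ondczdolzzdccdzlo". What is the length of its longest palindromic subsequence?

Using dp[i][j] = 2 + dp[i+1][j−1] if the ends match, else max(dp[i+1][j], dp[i][j−1]):
dp[1][17] = 10. A witness is olzdccdzlo at positions 1,8,9,11,12,13,14,15,16,17.

10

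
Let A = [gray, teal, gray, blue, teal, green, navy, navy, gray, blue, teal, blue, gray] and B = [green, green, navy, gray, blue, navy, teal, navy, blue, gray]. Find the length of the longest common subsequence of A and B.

Backtracking the LCS table gives one alignment: green (A6,B2) → navy (A8,B3) → gray (A9,B4) → blue (A10,B5) → teal (A11,B7) → blue (A12,B9) → gray (A13,B10).
So the longest common subsequence has length 7.

7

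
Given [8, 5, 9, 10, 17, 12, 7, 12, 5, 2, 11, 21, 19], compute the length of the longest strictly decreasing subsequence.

5

One longest decreasing subsequence is 17, 12, 7, 5, 2 (positions 5,6,7,9,10), of length 5; no longer one exists.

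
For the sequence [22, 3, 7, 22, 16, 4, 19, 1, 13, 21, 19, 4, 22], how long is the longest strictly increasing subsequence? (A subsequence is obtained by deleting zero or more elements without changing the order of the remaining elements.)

6

Scanning left to right, the best length ending at each element is: 22→1, 3→1, 7→2, 22→3, 16→3, 4→2, 19→4, 1→1, 13→3, 21→5, 19→4, 4→2, 22→6.
So the longest increasing subsequence has length 6, e.g. 3, 7, 16, 19, 21, 22.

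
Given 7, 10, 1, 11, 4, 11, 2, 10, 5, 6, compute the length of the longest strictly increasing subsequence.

4

Scanning left to right, the best length ending at each element is: 7→1, 10→2, 1→1, 11→3, 4→2, 11→3, 2→2, 10→3, 5→3, 6→4.
So the longest increasing subsequence has length 4, e.g. 1, 4, 5, 6.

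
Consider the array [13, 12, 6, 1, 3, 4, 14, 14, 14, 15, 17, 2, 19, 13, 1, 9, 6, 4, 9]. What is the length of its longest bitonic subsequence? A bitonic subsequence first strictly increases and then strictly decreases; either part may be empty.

Let inc[i] be the LIS ending at i and dec[i] the longest strictly decreasing subsequence starting at i. inc = [1, 1, 1, 1, 2, 3, 4, 4, 4, 5, 6, 2, 7, 4, 1, 4, 4, 3, 5], dec = [6, 5, 4, 1, 3, 3, 5, 5, 5, 5, 5, 2, 5, 4, 1, 3, 2, 1, 1].
max_i inc[i]+dec[i]−1 = 11, with one witness 1, 3, 4, 14, 15, 17, 19, 13, 9, 6, 4.

11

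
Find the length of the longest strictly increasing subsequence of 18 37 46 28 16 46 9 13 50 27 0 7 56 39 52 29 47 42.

Scanning left to right, the best length ending at each element is: 18→1, 37→2, 46→3, 28→2, 16→1, 46→3, 9→1, 13→2, 50→4, 27→3, 0→1, 7→2, 56→5, 39→4, 52→5, 29→4, 47→5, 42→5.
So the longest increasing subsequence has length 5, e.g. 18, 37, 46, 50, 56.

5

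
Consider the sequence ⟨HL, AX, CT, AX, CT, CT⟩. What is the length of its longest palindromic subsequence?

3

One longest palindromic subsequence is CT CT CT (positions 3,5,6); it reads the same forward and backward, and the interval DP gives dp[1][6] = 3.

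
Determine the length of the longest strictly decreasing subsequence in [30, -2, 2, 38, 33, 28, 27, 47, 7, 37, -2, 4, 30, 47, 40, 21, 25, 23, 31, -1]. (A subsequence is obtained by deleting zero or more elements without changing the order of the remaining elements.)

Let dp[i] be the longest decreasing subsequence ending at position i. Then dp = [1, 2, 2, 1, 2, 3, 4, 1, 5, 2, 6, 6, 3, 1, 2, 5, 5, 6, 3, 7].
The maximum is 7; one witness is 38, 33, 28, 27, 7, 4, -1 at positions 4,5,6,7,9,12,20.

7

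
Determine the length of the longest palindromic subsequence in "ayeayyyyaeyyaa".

One longest palindromic subsequence is ayeayyyyaeya (positions 1,2,3,4,5,6,7,8,9,10,12,14); it reads the same forward and backward, and the interval DP gives dp[1][14] = 12.

12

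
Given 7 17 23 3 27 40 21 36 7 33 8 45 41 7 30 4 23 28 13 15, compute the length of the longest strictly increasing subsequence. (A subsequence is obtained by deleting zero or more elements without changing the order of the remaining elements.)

Scanning left to right, the best length ending at each element is: 7→1, 17→2, 23→3, 3→1, 27→4, 40→5, 21→3, 36→5, 7→2, 33→5, 8→3, 45→6, 41→6, 7→2, 30→5, 4→2, 23→4, 28→5, 13→4, 15→5.
So the longest increasing subsequence has length 6, e.g. 7, 17, 23, 27, 40, 45.

6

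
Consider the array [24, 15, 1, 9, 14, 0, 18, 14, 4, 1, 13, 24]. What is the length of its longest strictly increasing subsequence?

Let dp[i] be the longest increasing subsequence ending at position i. Then dp = [1, 1, 1, 2, 3, 1, 4, 3, 2, 2, 3, 5].
The maximum is 5; one witness is 1, 9, 14, 18, 24 at positions 3,4,5,7,12.

5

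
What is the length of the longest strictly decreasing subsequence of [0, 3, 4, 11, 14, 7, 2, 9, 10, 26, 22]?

One longest decreasing subsequence is 11, 7, 2 (positions 4,6,7), of length 3; no longer one exists.

3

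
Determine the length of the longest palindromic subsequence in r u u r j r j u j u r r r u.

9

One longest palindromic subsequence is urrujurru (positions 2,4,6,8,9,10,12,13,14); it reads the same forward and backward, and the interval DP gives dp[1][14] = 9.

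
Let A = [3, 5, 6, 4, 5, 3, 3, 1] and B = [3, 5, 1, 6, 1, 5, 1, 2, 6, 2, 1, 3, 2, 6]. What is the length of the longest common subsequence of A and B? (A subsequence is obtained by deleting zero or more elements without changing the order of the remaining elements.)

5

A longest common subsequence is 3, 5, 6, 5, 3 (length 5); the LCS DP confirms no longer common subsequence exists.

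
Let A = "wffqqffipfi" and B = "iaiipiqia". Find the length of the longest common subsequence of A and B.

A longest common subsequence is ipi (length 3); the LCS DP confirms no longer common subsequence exists.

3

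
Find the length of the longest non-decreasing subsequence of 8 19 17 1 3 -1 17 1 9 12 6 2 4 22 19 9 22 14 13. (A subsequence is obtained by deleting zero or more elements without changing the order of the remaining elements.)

6

Let dp[i] be the longest non-decreasing subsequence ending at position i. Then dp = [1, 2, 2, 1, 2, 1, 3, 2, 3, 4, 3, 3, 4, 5, 5, 5, 6, 6, 6].
The maximum is 6; one witness is 1, 3, 9, 12, 22, 22 at positions 4,5,9,10,14,17.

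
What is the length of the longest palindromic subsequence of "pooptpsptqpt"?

Using dp[i][j] = 2 + dp[i+1][j−1] if the ends match, else max(dp[i+1][j], dp[i][j−1]):
dp[1][12] = 7. A witness is ptpsptp at positions 4,5,6,7,8,9,11.

7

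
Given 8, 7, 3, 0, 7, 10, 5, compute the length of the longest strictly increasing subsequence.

Scanning left to right, the best length ending at each element is: 8→1, 7→1, 3→1, 0→1, 7→2, 10→3, 5→2.
So the longest increasing subsequence has length 3, e.g. 3, 7, 10.

3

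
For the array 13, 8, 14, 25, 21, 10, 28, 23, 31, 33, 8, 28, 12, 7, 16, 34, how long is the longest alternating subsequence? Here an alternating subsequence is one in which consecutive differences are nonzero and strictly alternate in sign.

11

Track the best alternating length ending on an up-step vs a down-step at each position: up/down = 1/1, 1/2, 3/1, 3/1, 3/4, 3/4, 5/1, 5/6, 7/1, 7/1, 1/8, 9/8, 9/10, 1/10, 11/10, 11/1.
The maximum over both is 11; one such subsequence is 13, 8, 25, 21, 28, 23, 31, 8, 28, 12, 16.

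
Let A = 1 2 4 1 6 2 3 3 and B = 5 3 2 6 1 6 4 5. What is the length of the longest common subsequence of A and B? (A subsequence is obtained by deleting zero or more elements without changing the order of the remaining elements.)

3

A longest common subsequence is 2, 1, 6 (length 3); the LCS DP confirms no longer common subsequence exists.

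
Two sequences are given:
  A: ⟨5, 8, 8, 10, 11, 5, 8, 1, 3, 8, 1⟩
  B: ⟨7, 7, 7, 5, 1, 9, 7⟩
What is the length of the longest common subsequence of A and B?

2

A longest common subsequence is 5, 1 (length 2); the LCS DP confirms no longer common subsequence exists.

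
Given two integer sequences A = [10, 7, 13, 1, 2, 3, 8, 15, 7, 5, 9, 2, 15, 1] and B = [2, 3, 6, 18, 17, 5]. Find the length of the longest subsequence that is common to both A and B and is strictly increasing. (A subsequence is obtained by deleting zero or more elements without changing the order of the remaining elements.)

For each value that appears in both, track the longest common increasing run ending there.
The best achievable length is 3; one witness is 2, 3, 5 (A-positions 5,6,10, B-positions 1,2,6).

3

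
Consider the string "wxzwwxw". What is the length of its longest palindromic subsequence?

6

One longest palindromic subsequence is wxwwxw (positions 1,2,4,5,6,7); it reads the same forward and backward, and the interval DP gives dp[1][7] = 6.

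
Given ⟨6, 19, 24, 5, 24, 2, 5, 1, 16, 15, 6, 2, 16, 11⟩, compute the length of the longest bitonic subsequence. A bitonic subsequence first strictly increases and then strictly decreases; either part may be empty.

7

Let inc[i] be the LIS ending at i and dec[i] the longest strictly decreasing subsequence starting at i. inc = [1, 2, 3, 1, 3, 1, 2, 1, 3, 3, 3, 2, 4, 4], dec = [4, 5, 5, 3, 5, 2, 2, 1, 4, 3, 2, 1, 2, 1].
max_i inc[i]+dec[i]−1 = 7, with one witness 6, 19, 24, 16, 15, 6, 2.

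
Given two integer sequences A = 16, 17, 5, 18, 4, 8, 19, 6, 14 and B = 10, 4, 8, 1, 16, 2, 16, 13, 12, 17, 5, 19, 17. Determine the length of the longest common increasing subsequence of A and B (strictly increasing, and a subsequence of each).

3

For each value that appears in both, track the longest common increasing run ending there.
The best achievable length is 3; one witness is 4, 8, 19 (A-positions 5,6,7, B-positions 2,3,12).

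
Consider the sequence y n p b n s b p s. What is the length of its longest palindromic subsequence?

One longest palindromic subsequence is pbsbp (positions 3,4,6,7,8); it reads the same forward and backward, and the interval DP gives dp[1][9] = 5.

5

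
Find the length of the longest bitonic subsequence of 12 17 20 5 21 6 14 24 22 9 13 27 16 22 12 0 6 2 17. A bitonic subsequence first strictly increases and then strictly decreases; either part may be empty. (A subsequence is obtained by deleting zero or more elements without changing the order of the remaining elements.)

Let inc[i] be the LIS ending at i and dec[i] the longest strictly decreasing subsequence starting at i. inc = [1, 2, 3, 1, 4, 2, 3, 5, 5, 3, 4, 6, 5, 6, 4, 1, 2, 2, 6], dec = [4, 6, 6, 2, 6, 2, 5, 6, 5, 3, 4, 5, 4, 4, 3, 1, 2, 1, 1].
max_i inc[i]+dec[i]−1 = 10, with one witness 12, 17, 20, 21, 24, 22, 16, 12, 6, 2.

10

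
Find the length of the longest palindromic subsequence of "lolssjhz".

3

One longest palindromic subsequence is lol (positions 1,2,3); it reads the same forward and backward, and the interval DP gives dp[1][8] = 3.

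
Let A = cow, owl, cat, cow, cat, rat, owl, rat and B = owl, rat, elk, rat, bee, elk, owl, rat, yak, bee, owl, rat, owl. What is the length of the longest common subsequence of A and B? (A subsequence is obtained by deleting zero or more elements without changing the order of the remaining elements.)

4

Backtracking the LCS table gives one alignment: owl (A2,B7) → rat (A6,B8) → owl (A7,B11) → rat (A8,B12).
So the longest common subsequence has length 4.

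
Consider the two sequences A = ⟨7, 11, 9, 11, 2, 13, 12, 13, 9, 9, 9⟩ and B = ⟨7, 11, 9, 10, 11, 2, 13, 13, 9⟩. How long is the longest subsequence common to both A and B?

8

Backtracking the LCS table gives one alignment: 7 (A1,B1) → 11 (A2,B2) → 9 (A3,B3) → 11 (A4,B5) → 2 (A5,B6) → 13 (A6,B7) → 13 (A8,B8) → 9 (A11,B9).
So the longest common subsequence has length 8.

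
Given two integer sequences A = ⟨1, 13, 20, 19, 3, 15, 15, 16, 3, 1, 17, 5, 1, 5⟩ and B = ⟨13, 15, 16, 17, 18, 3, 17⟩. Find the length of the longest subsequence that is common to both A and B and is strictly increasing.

4

A longest common strictly increasing subsequence is 13, 15, 16, 17 (length 4); it appears in order in both A and B, and no longer such subsequence exists.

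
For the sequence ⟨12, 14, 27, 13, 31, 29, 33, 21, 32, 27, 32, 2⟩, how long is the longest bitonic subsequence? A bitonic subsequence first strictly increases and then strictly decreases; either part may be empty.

8

One longest bitonic subsequence is 12, 14, 27, 31, 33, 32, 27, 2 (positions 1,2,3,5,7,9,10,12): it rises to 33 then falls. Length 8 is optimal.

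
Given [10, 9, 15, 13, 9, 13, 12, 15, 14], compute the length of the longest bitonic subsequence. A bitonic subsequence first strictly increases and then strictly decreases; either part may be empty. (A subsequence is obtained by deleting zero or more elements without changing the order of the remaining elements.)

4

Let inc[i] be the LIS ending at i and dec[i] the longest strictly decreasing subsequence starting at i. inc = [1, 1, 2, 2, 1, 2, 2, 3, 3], dec = [2, 1, 3, 2, 1, 2, 1, 2, 1].
max_i inc[i]+dec[i]−1 = 4, with one witness 10, 15, 13, 12.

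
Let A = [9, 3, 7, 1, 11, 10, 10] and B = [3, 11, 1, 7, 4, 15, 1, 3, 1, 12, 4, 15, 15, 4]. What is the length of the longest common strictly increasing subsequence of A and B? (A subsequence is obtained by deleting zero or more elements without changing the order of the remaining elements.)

2

A longest common strictly increasing subsequence is 3, 11 (length 2); it appears in order in both A and B, and no longer such subsequence exists.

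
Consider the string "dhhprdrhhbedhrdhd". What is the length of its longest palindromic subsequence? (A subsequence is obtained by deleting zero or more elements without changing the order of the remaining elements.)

11

One longest palindromic subsequence is dhdrhdhrdhd (positions 1,2,6,7,8,12,13,14,15,16,17); it reads the same forward and backward, and the interval DP gives dp[1][17] = 11.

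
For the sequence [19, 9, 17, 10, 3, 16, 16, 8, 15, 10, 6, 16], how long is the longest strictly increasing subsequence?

Scanning left to right, the best length ending at each element is: 19→1, 9→1, 17→2, 10→2, 3→1, 16→3, 16→3, 8→2, 15→3, 10→3, 6→2, 16→4.
So the longest increasing subsequence has length 4, e.g. 9, 10, 15, 16.

4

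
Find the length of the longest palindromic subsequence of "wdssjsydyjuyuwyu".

One longest palindromic subsequence is wjydyjw (positions 1,5,7,8,9,10,14); it reads the same forward and backward, and the interval DP gives dp[1][16] = 7.

7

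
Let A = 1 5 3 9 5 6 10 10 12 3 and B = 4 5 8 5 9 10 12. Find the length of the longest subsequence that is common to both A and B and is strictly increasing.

A longest common strictly increasing subsequence is 5, 9, 10, 12 (length 4); it appears in order in both A and B, and no longer such subsequence exists.

4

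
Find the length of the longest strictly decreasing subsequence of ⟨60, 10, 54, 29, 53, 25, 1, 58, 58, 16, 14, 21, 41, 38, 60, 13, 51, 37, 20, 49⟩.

7

Let dp[i] be the longest decreasing subsequence ending at position i. Then dp = [1, 2, 2, 3, 3, 4, 5, 2, 2, 5, 6, 5, 4, 5, 1, 7, 4, 6, 7, 5].
The maximum is 7; one witness is 60, 54, 29, 25, 16, 14, 13 at positions 1,3,4,6,10,11,16.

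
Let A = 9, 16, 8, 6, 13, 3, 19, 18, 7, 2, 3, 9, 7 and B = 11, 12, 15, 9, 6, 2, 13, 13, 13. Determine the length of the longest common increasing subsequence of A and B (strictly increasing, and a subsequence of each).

For each value that appears in both, track the longest common increasing run ending there.
The best achievable length is 2; one witness is 9, 13 (A-positions 1,5, B-positions 4,7).

2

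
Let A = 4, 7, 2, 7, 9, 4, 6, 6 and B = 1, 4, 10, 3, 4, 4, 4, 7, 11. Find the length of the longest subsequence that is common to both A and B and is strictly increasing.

2

A longest common strictly increasing subsequence is 4, 7 (length 2); it appears in order in both A and B, and no longer such subsequence exists.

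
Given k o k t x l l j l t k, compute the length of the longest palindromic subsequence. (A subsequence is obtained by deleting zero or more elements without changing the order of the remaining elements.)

7

Using dp[i][j] = 2 + dp[i+1][j−1] if the ends match, else max(dp[i+1][j], dp[i][j−1]):
dp[1][11] = 7. A witness is ktljltk at positions 1,4,6,8,9,10,11.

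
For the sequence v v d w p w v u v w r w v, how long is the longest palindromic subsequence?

Using dp[i][j] = 2 + dp[i+1][j−1] if the ends match, else max(dp[i+1][j], dp[i][j−1]):
dp[1][13] = 9. A witness is vwwvuvwwv at positions 1,4,6,7,8,9,10,12,13.

9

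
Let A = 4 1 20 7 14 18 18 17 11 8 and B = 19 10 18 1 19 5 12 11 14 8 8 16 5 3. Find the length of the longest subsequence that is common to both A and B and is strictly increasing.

2

For each value that appears in both, track the longest common increasing run ending there.
The best achievable length is 2; one witness is 1, 11 (A-positions 2,9, B-positions 4,8).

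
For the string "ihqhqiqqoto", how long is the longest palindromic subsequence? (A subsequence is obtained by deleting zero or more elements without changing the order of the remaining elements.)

One longest palindromic subsequence is qqiqq (positions 3,5,6,7,8); it reads the same forward and backward, and the interval DP gives dp[1][11] = 5.

5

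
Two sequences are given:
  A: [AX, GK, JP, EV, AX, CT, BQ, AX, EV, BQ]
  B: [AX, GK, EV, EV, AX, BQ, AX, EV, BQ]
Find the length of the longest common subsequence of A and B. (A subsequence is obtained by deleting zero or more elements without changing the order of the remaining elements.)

A longest common subsequence is AX, GK, EV, AX, BQ, AX, EV, BQ (length 8); the LCS DP confirms no longer common subsequence exists.

8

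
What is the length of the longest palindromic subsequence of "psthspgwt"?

5

One longest palindromic subsequence is pshsp (positions 1,2,4,5,6); it reads the same forward and backward, and the interval DP gives dp[1][9] = 5.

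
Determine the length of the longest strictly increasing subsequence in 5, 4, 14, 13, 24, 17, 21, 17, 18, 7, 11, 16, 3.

4

Scanning left to right, the best length ending at each element is: 5→1, 4→1, 14→2, 13→2, 24→3, 17→3, 21→4, 17→3, 18→4, 7→2, 11→3, 16→4, 3→1.
So the longest increasing subsequence has length 4, e.g. 5, 14, 17, 21.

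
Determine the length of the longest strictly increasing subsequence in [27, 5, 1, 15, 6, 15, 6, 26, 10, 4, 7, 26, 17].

Let dp[i] be the longest increasing subsequence ending at position i. Then dp = [1, 1, 1, 2, 2, 3, 2, 4, 3, 2, 3, 4, 4].
The maximum is 4; one witness is 5, 6, 15, 26 at positions 2,5,6,8.

4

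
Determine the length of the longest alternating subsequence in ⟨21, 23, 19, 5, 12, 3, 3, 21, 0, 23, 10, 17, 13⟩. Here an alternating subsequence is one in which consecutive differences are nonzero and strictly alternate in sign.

A longest alternating subsequence is 21, 23, 5, 12, 3, 21, 0, 23, 10, 17, 13 (positions 1,2,4,5,6,8,9,10,11,12,13); its 10 consecutive differences strictly alternate in sign, and length 11 is optimal.

11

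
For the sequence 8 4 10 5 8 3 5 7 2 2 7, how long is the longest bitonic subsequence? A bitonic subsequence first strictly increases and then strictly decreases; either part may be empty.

Let inc[i] be the LIS ending at i and dec[i] the longest strictly decreasing subsequence starting at i. inc = [1, 1, 2, 2, 3, 1, 2, 3, 1, 1, 3], dec = [4, 3, 4, 3, 3, 2, 2, 2, 1, 1, 1].
max_i inc[i]+dec[i]−1 = 5, with one witness 8, 10, 8, 7, 2.

5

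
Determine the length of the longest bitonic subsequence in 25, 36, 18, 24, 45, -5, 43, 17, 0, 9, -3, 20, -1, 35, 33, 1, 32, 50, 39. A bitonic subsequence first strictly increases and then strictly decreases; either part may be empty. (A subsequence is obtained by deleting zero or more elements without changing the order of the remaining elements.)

7

One longest bitonic subsequence is 25, 36, 45, 43, 35, 33, 32 (positions 1,2,5,7,14,15,17): it rises to 45 then falls. Length 7 is optimal.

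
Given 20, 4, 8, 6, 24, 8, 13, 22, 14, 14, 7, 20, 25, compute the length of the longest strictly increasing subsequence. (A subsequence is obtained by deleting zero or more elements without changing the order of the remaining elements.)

One longest increasing subsequence is 4, 6, 8, 13, 14, 20, 25 (positions 2,4,6,7,9,12,13), of length 7; no longer one exists.

7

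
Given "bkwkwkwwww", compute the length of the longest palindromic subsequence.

Using dp[i][j] = 2 + dp[i+1][j−1] if the ends match, else max(dp[i+1][j], dp[i][j−1]):
dp[1][10] = 6. A witness is wwwwww at positions 3,5,7,8,9,10.

6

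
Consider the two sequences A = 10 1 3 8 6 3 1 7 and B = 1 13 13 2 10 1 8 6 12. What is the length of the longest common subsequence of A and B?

4

A longest common subsequence is 10, 1, 8, 6 (length 4); the LCS DP confirms no longer common subsequence exists.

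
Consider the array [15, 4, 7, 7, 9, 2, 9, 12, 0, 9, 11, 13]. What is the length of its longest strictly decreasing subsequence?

4

Scanning left to right, the best length ending at each element is: 15→1, 4→2, 7→2, 7→2, 9→2, 2→3, 9→2, 12→2, 0→4, 9→3, 11→3, 13→2.
So the longest decreasing subsequence has length 4, e.g. 15, 4, 2, 0.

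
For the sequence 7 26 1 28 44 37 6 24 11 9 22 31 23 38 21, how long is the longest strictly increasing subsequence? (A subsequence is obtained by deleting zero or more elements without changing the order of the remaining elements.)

6

Let dp[i] be the longest increasing subsequence ending at position i. Then dp = [1, 2, 1, 3, 4, 4, 2, 3, 3, 3, 4, 5, 5, 6, 4].
The maximum is 6; one witness is 1, 6, 11, 22, 31, 38 at positions 3,7,9,11,12,14.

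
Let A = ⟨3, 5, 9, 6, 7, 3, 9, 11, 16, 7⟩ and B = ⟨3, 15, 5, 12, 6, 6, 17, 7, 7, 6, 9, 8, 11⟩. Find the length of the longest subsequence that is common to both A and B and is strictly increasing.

A longest common strictly increasing subsequence is 3, 5, 6, 7, 9, 11 (length 6); it appears in order in both A and B, and no longer such subsequence exists.

6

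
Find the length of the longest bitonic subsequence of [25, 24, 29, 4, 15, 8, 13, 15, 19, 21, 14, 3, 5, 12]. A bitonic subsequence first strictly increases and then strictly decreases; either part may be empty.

Let inc[i] be the LIS ending at i and dec[i] the longest strictly decreasing subsequence starting at i. inc = [1, 1, 2, 1, 2, 2, 3, 4, 5, 6, 4, 1, 2, 3], dec = [5, 4, 4, 2, 3, 2, 2, 3, 3, 3, 2, 1, 1, 1].
max_i inc[i]+dec[i]−1 = 8, with one witness 4, 8, 13, 15, 19, 21, 14, 12.

8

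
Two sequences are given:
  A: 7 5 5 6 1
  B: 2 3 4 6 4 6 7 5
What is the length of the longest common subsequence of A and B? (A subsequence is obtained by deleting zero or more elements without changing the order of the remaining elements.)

2

Backtracking the LCS table gives one alignment: 7 (A1,B7) → 5 (A3,B8).
So the longest common subsequence has length 2.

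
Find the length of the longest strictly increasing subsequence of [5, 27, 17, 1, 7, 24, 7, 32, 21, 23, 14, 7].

Let dp[i] be the longest increasing subsequence ending at position i. Then dp = [1, 2, 2, 1, 2, 3, 2, 4, 3, 4, 3, 2].
The maximum is 4; one witness is 5, 17, 24, 32 at positions 1,3,6,8.

4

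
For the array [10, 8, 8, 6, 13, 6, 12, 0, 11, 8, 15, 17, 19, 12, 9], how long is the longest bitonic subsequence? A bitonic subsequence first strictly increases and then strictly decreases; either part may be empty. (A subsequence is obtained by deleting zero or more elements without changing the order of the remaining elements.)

One longest bitonic subsequence is 10, 13, 15, 17, 19, 12, 9 (positions 1,5,11,12,13,14,15): it rises to 19 then falls. Length 7 is optimal.

7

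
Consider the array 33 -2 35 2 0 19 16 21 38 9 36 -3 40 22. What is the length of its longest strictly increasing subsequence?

One longest increasing subsequence is -2, 2, 19, 21, 38, 40 (positions 2,4,6,8,9,13), of length 6; no longer one exists.

6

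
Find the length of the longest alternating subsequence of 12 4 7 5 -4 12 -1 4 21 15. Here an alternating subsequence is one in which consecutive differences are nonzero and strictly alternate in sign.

8

A longest alternating subsequence is 12, 4, 7, 5, 12, -1, 21, 15 (positions 1,2,3,4,6,7,9,10); its 7 consecutive differences strictly alternate in sign, and length 8 is optimal.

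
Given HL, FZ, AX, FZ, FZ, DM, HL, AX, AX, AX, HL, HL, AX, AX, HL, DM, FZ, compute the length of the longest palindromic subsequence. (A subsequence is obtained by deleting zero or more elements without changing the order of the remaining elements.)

One longest palindromic subsequence is FZ DM HL AX AX HL HL AX AX HL DM FZ (positions 2,6,7,8,9,11,12,13,14,15,16,17); it reads the same forward and backward, and the interval DP gives dp[1][17] = 12.

12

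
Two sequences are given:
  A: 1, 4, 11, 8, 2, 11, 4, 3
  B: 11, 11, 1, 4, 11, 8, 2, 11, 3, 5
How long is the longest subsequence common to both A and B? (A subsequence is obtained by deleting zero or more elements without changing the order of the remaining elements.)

A longest common subsequence is 1, 4, 11, 8, 2, 11, 3 (length 7); the LCS DP confirms no longer common subsequence exists.

7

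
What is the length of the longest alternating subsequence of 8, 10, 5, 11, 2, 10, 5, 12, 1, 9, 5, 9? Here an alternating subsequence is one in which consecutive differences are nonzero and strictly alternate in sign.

A longest alternating subsequence is 8, 10, 5, 11, 2, 10, 5, 12, 1, 9, 5, 9 (positions 1,2,3,4,5,6,7,8,9,10,11,12); its 11 consecutive differences strictly alternate in sign, and length 12 is optimal.

12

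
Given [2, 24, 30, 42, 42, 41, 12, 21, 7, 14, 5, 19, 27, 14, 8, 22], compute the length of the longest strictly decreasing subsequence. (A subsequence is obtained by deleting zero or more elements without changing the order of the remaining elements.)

6

One longest decreasing subsequence is 42, 41, 21, 19, 14, 8 (positions 4,6,8,12,14,15), of length 6; no longer one exists.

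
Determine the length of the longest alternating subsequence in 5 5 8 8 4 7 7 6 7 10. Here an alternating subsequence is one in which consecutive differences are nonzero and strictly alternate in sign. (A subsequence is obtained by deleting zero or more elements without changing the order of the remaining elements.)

6

Track the best alternating length ending on an up-step vs a down-step at each position: up/down = 1/1, 1/1, 2/1, 2/1, 1/3, 4/3, 4/3, 4/5, 6/3, 6/1.
The maximum over both is 6; one such subsequence is 5, 8, 4, 7, 6, 7.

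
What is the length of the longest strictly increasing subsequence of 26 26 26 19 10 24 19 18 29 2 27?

3

Let dp[i] be the longest increasing subsequence ending at position i. Then dp = [1, 1, 1, 1, 1, 2, 2, 2, 3, 1, 3].
The maximum is 3; one witness is 19, 24, 29 at positions 4,6,9.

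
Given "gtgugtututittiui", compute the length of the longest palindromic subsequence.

One longest palindromic subsequence is uttittu (positions 7,8,10,11,12,13,15); it reads the same forward and backward, and the interval DP gives dp[1][16] = 7.

7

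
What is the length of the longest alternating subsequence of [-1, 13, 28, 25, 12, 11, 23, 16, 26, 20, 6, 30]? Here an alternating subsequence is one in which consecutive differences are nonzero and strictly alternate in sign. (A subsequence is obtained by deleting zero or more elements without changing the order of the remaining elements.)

A longest alternating subsequence is -1, 13, 12, 23, 16, 26, 20, 30 (positions 1,2,5,7,8,9,10,12); its 7 consecutive differences strictly alternate in sign, and length 8 is optimal.

8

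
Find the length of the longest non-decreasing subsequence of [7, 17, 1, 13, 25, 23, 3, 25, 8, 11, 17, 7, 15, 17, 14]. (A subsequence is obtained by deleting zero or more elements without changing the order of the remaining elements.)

One longest non-decreasing subsequence is 1, 3, 8, 11, 17, 17 (positions 3,7,9,10,11,14), of length 6; no longer one exists.

6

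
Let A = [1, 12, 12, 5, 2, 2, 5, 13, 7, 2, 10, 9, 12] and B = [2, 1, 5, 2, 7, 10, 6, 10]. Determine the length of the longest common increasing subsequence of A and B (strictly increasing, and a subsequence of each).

4

For each value that appears in both, track the longest common increasing run ending there.
The best achievable length is 4; one witness is 1, 5, 7, 10 (A-positions 1,4,9,11, B-positions 2,3,5,6).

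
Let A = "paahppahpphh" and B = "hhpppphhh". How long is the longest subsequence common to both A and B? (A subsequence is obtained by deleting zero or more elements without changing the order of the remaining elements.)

A longest common subsequence is hpppphh (length 7); the LCS DP confirms no longer common subsequence exists.

7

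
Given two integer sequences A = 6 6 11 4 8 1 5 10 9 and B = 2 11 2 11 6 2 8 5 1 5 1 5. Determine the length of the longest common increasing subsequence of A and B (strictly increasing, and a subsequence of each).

2

A longest common strictly increasing subsequence is 6, 8 (length 2); it appears in order in both A and B, and no longer such subsequence exists.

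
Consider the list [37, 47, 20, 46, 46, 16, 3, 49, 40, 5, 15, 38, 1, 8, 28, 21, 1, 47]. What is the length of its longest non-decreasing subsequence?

Let dp[i] be the longest non-decreasing subsequence ending at position i. Then dp = [1, 2, 1, 2, 3, 1, 1, 4, 2, 2, 3, 4, 1, 3, 4, 4, 2, 5].
The maximum is 5; one witness is 3, 5, 15, 38, 47 at positions 7,10,11,12,18.

5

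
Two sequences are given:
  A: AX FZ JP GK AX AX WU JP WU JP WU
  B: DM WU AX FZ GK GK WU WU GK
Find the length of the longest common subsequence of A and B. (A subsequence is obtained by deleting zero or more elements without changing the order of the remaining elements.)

Backtracking the LCS table gives one alignment: AX (A1,B3) → FZ (A2,B4) → GK (A4,B6) → WU (A7,B7) → WU (A9,B8).
So the longest common subsequence has length 5.

5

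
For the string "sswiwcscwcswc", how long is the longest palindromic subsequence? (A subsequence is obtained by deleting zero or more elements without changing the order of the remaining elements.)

7

Using dp[i][j] = 2 + dp[i+1][j−1] if the ends match, else max(dp[i+1][j], dp[i][j−1]):
dp[1][13] = 7. A witness is cscwcsc at positions 6,7,8,9,10,11,13.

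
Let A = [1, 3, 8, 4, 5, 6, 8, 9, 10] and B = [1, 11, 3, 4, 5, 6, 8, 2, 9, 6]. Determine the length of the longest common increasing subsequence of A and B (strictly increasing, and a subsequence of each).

7

A longest common strictly increasing subsequence is 1, 3, 4, 5, 6, 8, 9 (length 7); it appears in order in both A and B, and no longer such subsequence exists.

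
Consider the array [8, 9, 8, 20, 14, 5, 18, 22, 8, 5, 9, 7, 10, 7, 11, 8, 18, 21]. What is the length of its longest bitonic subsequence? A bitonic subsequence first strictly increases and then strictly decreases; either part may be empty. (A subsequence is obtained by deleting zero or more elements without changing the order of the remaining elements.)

One longest bitonic subsequence is 8, 9, 14, 18, 22, 11, 8 (positions 1,2,5,7,8,15,16): it rises to 22 then falls. Length 7 is optimal.

7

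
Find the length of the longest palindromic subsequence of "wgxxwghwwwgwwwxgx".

One longest palindromic subsequence is xgwwwgwwwgx (positions 3,6,8,9,10,11,12,13,14,16,17); it reads the same forward and backward, and the interval DP gives dp[1][17] = 11.

11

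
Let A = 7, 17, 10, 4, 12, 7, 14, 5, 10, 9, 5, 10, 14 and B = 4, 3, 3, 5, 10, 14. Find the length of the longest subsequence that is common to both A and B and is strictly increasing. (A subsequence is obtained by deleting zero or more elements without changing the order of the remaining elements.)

4

A longest common strictly increasing subsequence is 4, 5, 10, 14 (length 4); it appears in order in both A and B, and no longer such subsequence exists.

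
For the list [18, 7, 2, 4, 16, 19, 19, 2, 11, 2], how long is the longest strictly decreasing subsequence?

4

One longest decreasing subsequence is 18, 7, 4, 2 (positions 1,2,4,8), of length 4; no longer one exists.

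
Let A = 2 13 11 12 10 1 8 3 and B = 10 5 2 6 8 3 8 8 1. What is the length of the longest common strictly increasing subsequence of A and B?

A longest common strictly increasing subsequence is 2, 8 (length 2); it appears in order in both A and B, and no longer such subsequence exists.

2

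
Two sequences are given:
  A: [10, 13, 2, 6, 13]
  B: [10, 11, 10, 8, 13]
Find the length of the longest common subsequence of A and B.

A longest common subsequence is 10, 13 (length 2); the LCS DP confirms no longer common subsequence exists.

2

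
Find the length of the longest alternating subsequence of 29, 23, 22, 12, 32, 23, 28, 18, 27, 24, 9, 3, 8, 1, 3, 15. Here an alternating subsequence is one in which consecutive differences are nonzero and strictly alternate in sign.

A longest alternating subsequence is 29, 23, 32, 23, 28, 18, 27, 3, 8, 1, 3 (positions 1,2,5,6,7,8,9,12,13,14,15); its 10 consecutive differences strictly alternate in sign, and length 11 is optimal.

11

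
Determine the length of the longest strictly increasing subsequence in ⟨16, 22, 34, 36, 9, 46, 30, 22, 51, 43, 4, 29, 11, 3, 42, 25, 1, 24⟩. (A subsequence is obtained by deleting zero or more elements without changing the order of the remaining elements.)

6

Let dp[i] be the longest increasing subsequence ending at position i. Then dp = [1, 2, 3, 4, 1, 5, 3, 2, 6, 5, 1, 3, 2, 1, 5, 3, 1, 3].
The maximum is 6; one witness is 16, 22, 34, 36, 46, 51 at positions 1,2,3,4,6,9.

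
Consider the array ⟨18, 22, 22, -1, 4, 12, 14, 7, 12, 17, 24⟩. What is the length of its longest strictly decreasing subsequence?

One longest decreasing subsequence is 18, 12, 7 (positions 1,6,8), of length 3; no longer one exists.

3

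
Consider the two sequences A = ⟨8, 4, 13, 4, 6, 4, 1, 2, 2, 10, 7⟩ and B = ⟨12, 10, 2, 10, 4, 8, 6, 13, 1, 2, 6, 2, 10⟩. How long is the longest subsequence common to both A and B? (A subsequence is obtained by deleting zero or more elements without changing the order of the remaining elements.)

A longest common subsequence is 8, 13, 1, 2, 2, 10 (length 6); the LCS DP confirms no longer common subsequence exists.

6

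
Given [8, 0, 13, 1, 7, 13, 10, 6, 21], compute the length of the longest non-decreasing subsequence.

5

Let dp[i] be the longest non-decreasing subsequence ending at position i. Then dp = [1, 1, 2, 2, 3, 4, 4, 3, 5].
The maximum is 5; one witness is 0, 1, 7, 13, 21 at positions 2,4,5,6,9.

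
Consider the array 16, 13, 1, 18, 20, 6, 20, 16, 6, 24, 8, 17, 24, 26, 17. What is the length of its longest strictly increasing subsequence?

6

Let dp[i] be the longest increasing subsequence ending at position i. Then dp = [1, 1, 1, 2, 3, 2, 3, 3, 2, 4, 3, 4, 5, 6, 4].
The maximum is 6; one witness is 1, 6, 16, 17, 24, 26 at positions 3,6,8,12,13,14.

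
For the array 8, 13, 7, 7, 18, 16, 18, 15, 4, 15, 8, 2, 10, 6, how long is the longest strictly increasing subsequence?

Scanning left to right, the best length ending at each element is: 8→1, 13→2, 7→1, 7→1, 18→3, 16→3, 18→4, 15→3, 4→1, 15→3, 8→2, 2→1, 10→3, 6→2.
So the longest increasing subsequence has length 4, e.g. 8, 13, 16, 18.

4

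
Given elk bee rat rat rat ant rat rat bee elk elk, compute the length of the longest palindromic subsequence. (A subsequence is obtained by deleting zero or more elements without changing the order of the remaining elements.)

9

Using dp[i][j] = 2 + dp[i+1][j−1] if the ends match, else max(dp[i+1][j], dp[i][j−1]):
dp[1][11] = 9. A witness is elk bee rat rat ant rat rat bee elk at positions 1,2,3,4,6,7,8,9,11.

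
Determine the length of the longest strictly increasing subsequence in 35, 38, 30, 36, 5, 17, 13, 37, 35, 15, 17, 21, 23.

6

Let dp[i] be the longest increasing subsequence ending at position i. Then dp = [1, 2, 1, 2, 1, 2, 2, 3, 3, 3, 4, 5, 6].
The maximum is 6; one witness is 5, 13, 15, 17, 21, 23 at positions 5,7,10,11,12,13.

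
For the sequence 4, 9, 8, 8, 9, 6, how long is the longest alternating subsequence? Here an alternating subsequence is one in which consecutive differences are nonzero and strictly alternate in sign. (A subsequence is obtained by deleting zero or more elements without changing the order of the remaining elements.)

Track the best alternating length ending on an up-step vs a down-step at each position: up/down = 1/1, 2/1, 2/3, 2/3, 4/1, 2/5.
The maximum over both is 5; one such subsequence is 4, 9, 8, 9, 6.

5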